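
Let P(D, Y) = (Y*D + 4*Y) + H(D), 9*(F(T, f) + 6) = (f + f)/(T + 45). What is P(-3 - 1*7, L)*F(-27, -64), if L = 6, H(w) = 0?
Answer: 2200/9 ≈ 244.44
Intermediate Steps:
F(T, f) = -6 + 2*f/(9*(45 + T)) (F(T, f) = -6 + ((f + f)/(T + 45))/9 = -6 + ((2*f)/(45 + T))/9 = -6 + (2*f/(45 + T))/9 = -6 + 2*f/(9*(45 + T)))
P(D, Y) = 4*Y + D*Y (P(D, Y) = (Y*D + 4*Y) + 0 = (D*Y + 4*Y) + 0 = (4*Y + D*Y) + 0 = 4*Y + D*Y)
P(-3 - 1*7, L)*F(-27, -64) = (6*(4 + (-3 - 1*7)))*(2*(-1215 - 64 - 27*(-27))/(9*(45 - 27))) = (6*(4 + (-3 - 7)))*((2/9)*(-1215 - 64 + 729)/18) = (6*(4 - 10))*((2/9)*(1/18)*(-550)) = (6*(-6))*(-550/81) = -36*(-550/81) = 2200/9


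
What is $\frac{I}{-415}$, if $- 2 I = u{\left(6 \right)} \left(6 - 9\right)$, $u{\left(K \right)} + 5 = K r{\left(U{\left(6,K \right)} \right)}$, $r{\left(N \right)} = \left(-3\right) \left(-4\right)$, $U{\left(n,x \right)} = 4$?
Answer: $- \frac{201}{830} \approx -0.24217$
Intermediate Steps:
$r{\left(N \right)} = 12$
$u{\left(K \right)} = -5 + 12 K$ ($u{\left(K \right)} = -5 + K 12 = -5 + 12 K$)
$I = \frac{201}{2}$ ($I = - \frac{\left(-5 + 12 \cdot 6\right) \left(6 - 9\right)}{2} = - \frac{\left(-5 + 72\right) \left(-3\right)}{2} = - \frac{67 \left(-3\right)}{2} = \left(- \frac{1}{2}\right) \left(-201\right) = \frac{201}{2} \approx 100.5$)
$\frac{I}{-415} = \frac{201}{2 \left(-415\right)} = \frac{201}{2} \left(- \frac{1}{415}\right) = - \frac{201}{830}$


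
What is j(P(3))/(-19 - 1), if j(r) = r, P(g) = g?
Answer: -3/20 ≈ -0.15000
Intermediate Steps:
j(P(3))/(-19 - 1) = 3/(-19 - 1) = 3/(-20) = 3*(-1/20) = -3/20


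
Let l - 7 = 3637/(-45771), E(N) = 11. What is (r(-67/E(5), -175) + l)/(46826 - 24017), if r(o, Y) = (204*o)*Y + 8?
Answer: 9953378828/1043990739 ≈ 9.5340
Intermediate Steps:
l = 316760/45771 (l = 7 + 3637/(-45771) = 7 + 3637*(-1/45771) = 7 - 3637/45771 = 316760/45771 ≈ 6.9205)
r(o, Y) = 8 + 204*Y*o (r(o, Y) = 204*Y*o + 8 = 8 + 204*Y*o)
(r(-67/E(5), -175) + l)/(46826 - 24017) = ((8 + 204*(-175)*(-67/11)) + 316760/45771)/(46826 - 24017) = ((8 + 204*(-175)*(-67*1/11)) + 316760/45771)/22809 = ((8 + 204*(-175)*(-67/11)) + 316760/45771)*(1/22809) = ((8 + 2391900/11) + 316760/45771)*(1/22809) = (2391988/11 + 316760/45771)*(1/22809) = (9953378828/45771)*(1/22809) = 9953378828/1043990739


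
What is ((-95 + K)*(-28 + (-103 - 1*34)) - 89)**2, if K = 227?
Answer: 478253161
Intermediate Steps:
((-95 + K)*(-28 + (-103 - 1*34)) - 89)**2 = ((-95 + 227)*(-28 + (-103 - 1*34)) - 89)**2 = (132*(-28 + (-103 - 34)) - 89)**2 = (132*(-28 - 137) - 89)**2 = (132*(-165) - 89)**2 = (-21780 - 89)**2 = (-21869)**2 = 478253161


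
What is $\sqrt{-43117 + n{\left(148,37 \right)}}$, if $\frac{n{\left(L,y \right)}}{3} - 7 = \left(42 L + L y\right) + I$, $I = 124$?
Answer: $4 i \sqrt{478} \approx 87.453 i$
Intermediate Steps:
$n{\left(L,y \right)} = 393 + 126 L + 3 L y$ ($n{\left(L,y \right)} = 21 + 3 \left(\left(42 L + L y\right) + 124\right) = 21 + 3 \left(124 + 42 L + L y\right) = 21 + \left(372 + 126 L + 3 L y\right) = 393 + 126 L + 3 L y$)
$\sqrt{-43117 + n{\left(148,37 \right)}} = \sqrt{-43117 + \left(393 + 126 \cdot 148 + 3 \cdot 148 \cdot 37\right)} = \sqrt{-43117 + \left(393 + 18648 + 16428\right)} = \sqrt{-43117 + 35469} = \sqrt{-7648} = 4 i \sqrt{478}$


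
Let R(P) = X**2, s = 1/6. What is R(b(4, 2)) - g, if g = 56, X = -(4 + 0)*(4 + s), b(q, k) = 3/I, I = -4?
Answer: 1996/9 ≈ 221.78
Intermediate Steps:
s = 1/6 ≈ 0.16667
b(q, k) = -3/4 (b(q, k) = 3/(-4) = 3*(-1/4) = -3/4)
X = -50/3 (X = -(4 + 0)*(4 + 1/6) = -4*25/6 = -1*50/3 = -50/3 ≈ -16.667)
R(P) = 2500/9 (R(P) = (-50/3)**2 = 2500/9)
R(b(4, 2)) - g = 2500/9 - 1*56 = 2500/9 - 56 = 1996/9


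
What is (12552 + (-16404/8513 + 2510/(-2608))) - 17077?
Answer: -50263882431/11100952 ≈ -4527.9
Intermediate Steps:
(12552 + (-16404/8513 + 2510/(-2608))) - 17077 = (12552 + (-16404*1/8513 + 2510*(-1/2608))) - 17077 = (12552 + (-16404/8513 - 1255/1304)) - 17077 = (12552 - 32074631/11100952) - 17077 = 139307074873/11100952 - 17077 = -50263882431/11100952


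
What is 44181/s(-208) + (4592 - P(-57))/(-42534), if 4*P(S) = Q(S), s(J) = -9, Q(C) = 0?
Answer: -104401999/21267 ≈ -4909.1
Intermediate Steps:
P(S) = 0 (P(S) = (¼)*0 = 0)
44181/s(-208) + (4592 - P(-57))/(-42534) = 44181/(-9) + (4592 - 1*0)/(-42534) = 44181*(-⅑) + (4592 + 0)*(-1/42534) = -4909 + 4592*(-1/42534) = -4909 - 2296/21267 = -104401999/21267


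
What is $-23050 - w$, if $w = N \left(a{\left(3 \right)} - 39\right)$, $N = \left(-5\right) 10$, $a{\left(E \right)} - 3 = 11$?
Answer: $-24300$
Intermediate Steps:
$a{\left(E \right)} = 14$ ($a{\left(E \right)} = 3 + 11 = 14$)
$N = -50$
$w = 1250$ ($w = - 50 \left(14 - 39\right) = \left(-50\right) \left(-25\right) = 1250$)
$-23050 - w = -23050 - 1250 = -24300$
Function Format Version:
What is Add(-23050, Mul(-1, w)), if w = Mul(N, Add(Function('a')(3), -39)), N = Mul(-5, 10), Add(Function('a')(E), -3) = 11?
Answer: -24300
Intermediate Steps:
Function('a')(E) = 14 (Function('a')(E) = Add(3, 11) = 14)
N = -50
w = 1250 (w = Mul(-50, Add(14, -39)) = Mul(-50, -25) = 1250)
Add(-23050, Mul(-1, w)) = Add(-23050, Mul(-1, 1250)) = Add(-23050, -1250) = -24300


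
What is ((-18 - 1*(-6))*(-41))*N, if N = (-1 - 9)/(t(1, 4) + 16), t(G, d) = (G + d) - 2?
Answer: -4920/19 ≈ -258.95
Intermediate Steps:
t(G, d) = -2 + G + d
N = -10/19 (N = (-1 - 9)/((-2 + 1 + 4) + 16) = -10/(3 + 16) = -10/19 ≈ -0.52632)
((-18 - 1*(-6))*(-41))*N = ((-18 - 1*(-6))*(-41))*(-10/19) = ((-18 + 6)*(-41))*(-10/19) = -12*(-41)*(-10/19) = 492*(-10/19) = -4920/19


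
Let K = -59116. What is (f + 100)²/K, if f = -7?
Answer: -8649/59116 ≈ -0.14631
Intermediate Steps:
(f + 100)²/K = (-7 + 100)²/(-59116) = 93²*(-1/59116) = 8649*(-1/59116) = -8649/59116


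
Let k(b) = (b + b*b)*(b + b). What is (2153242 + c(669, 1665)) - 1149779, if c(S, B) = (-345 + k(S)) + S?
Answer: 600735527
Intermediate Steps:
k(b) = 2*b*(b + b**2) (k(b) = (b + b**2)*(2*b) = 2*b*(b + b**2))
c(S, B) = -345 + S + 2*S**2*(1 + S) (c(S, B) = (-345 + 2*S**2*(1 + S)) + S = -345 + S + 2*S**2*(1 + S))
(2153242 + c(669, 1665)) - 1149779 = (2153242 + (-345 + 669 + 2*669**2*(1 + 669))) - 1149779 = (2153242 + (-345 + 669 + 2*447561*670)) - 1149779 = (2153242 + (-345 + 669 + 599731740)) - 1149779 = (2153242 + 599732064) - 1149779 = 601885306 - 1149779 = 600735527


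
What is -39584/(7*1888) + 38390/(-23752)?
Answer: -22618147/4904788 ≈ -4.6114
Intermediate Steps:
-39584/(7*1888) + 38390/(-23752) = -39584/13216 + 38390*(-1/23752) = -39584*1/13216 - 19195/11876 = -1237/413 - 19195/11876 = -22618147/4904788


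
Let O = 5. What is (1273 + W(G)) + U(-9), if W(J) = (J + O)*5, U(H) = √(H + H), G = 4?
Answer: 1318 + 3*I*√2 ≈ 1318.0 + 4.2426*I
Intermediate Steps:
U(H) = √2*√H (U(H) = √(2*H) = √2*√H)
W(J) = 25 + 5*J (W(J) = (J + 5)*5 = (5 + J)*5 = 25 + 5*J)
(1273 + W(G)) + U(-9) = (1273 + (25 + 5*4)) + √2*√(-9) = (1273 + (25 + 20)) + √2*(3*I) = (1273 + 45) + 3*I*√2 = 1318 + 3*I*√2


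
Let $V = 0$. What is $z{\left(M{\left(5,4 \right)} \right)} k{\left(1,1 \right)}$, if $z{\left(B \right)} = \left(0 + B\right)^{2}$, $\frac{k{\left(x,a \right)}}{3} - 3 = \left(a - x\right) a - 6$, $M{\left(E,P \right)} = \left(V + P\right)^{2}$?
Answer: $-2304$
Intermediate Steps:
$M{\left(E,P \right)} = P^{2}$ ($M{\left(E,P \right)} = \left(0 + P\right)^{2} = P^{2}$)
$k{\left(x,a \right)} = -9 + 3 a \left(a - x\right)$ ($k{\left(x,a \right)} = 9 + 3 \left(\left(a - x\right) a - 6\right) = 9 + 3 \left(a \left(a - x\right) - 6\right) = 9 + 3 \left(-6 + a \left(a - x\right)\right) = 9 + \left(-18 + 3 a \left(a - x\right)\right) = -9 + 3 a \left(a - x\right)$)
$z{\left(B \right)} = B^{2}$
$z{\left(M{\left(5,4 \right)} \right)} k{\left(1,1 \right)} = \left(4^{2}\right)^{2} \left(-9 + 3 \cdot 1^{2} - 3 \cdot 1\right) = 16^{2} \left(-9 + 3 \cdot 1 - 3\right) = 256 \left(-9 + 3 - 3\right) = 256 \left(-9\right) = -2304$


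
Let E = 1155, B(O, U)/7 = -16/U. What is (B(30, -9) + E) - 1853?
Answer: -6170/9 ≈ -685.56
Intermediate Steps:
B(O, U) = -112/U (B(O, U) = 7*(-16/U) = -112/U)
(B(30, -9) + E) - 1853 = (-112/(-9) + 1155) - 1853 = (-112*(-⅑) + 1155) - 1853 = (112/9 + 1155) - 1853 = 10507/9 - 1853 = -6170/9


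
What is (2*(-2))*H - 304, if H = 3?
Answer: -316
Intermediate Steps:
(2*(-2))*H - 304 = (2*(-2))*3 - 304 = -4*3 - 304 = -12 - 304 = -316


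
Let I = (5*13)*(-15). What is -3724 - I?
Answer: -2749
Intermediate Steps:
I = -975 (I = 65*(-15) = -975)
-3724 - I = -3724 - 1*(-975) = -3724 + 975 = -2749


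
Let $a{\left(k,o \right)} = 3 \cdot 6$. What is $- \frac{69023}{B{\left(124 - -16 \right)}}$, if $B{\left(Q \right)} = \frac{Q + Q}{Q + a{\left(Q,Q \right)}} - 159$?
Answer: $\frac{5452817}{12421} \approx 439.0$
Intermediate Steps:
$a{\left(k,o \right)} = 18$
$B{\left(Q \right)} = -159 + \frac{2 Q}{18 + Q}$ ($B{\left(Q \right)} = \frac{Q + Q}{Q + 18} - 159 = \frac{2 Q}{18 + Q} - 159 = -159 + \frac{2 Q}{18 + Q}$)
$- \frac{69023}{B{\left(124 - -16 \right)}} = - \frac{69023}{\frac{1}{18 + \left(124 - -16\right)} \left(-2862 - 157 \left(124 - -16\right)\right)} = - \frac{69023}{\frac{1}{18 + \left(124 + 16\right)} \left(-2862 - 157 \left(124 + 16\right)\right)} = - \frac{69023}{\frac{1}{18 + 140} \left(-2862 - 21980\right)} = - \frac{69023}{\frac{1}{158} \left(-2862 - 21980\right)} = - \frac{69023}{\frac{1}{158} \left(-24842\right)} = - \frac{69023}{- \frac{12421}{79}} = \left(-69023\right) \left(- \frac{79}{12421}\right) = \frac{5452817}{12421}$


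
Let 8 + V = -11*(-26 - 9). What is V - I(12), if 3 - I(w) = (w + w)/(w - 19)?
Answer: 2594/7 ≈ 370.57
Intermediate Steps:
I(w) = 3 - 2*w/(-19 + w) (I(w) = 3 - (w + w)/(w - 19) = 3 - 2*w/(-19 + w))
V = 377 (V = -8 - 11*(-26 - 9) = -8 - 11*(-35) = -8 + 385 = 377)
V - I(12) = 377 - (-57 + 12)/(-19 + 12) = 377 - (-45)/(-7) = 377 - (-1)*(-45)/7 = 377 - 1*45/7 = 377 - 45/7 = 2594/7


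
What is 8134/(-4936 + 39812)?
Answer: 4067/17438 ≈ 0.23323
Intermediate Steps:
8134/(-4936 + 39812) = 8134/34876 = 8134*(1/34876) = 4067/17438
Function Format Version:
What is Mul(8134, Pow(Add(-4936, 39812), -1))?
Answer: Rational(4067, 17438) ≈ 0.23323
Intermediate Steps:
Mul(8134, Pow(Add(-4936, 39812), -1)) = Mul(8134, Pow(34876, -1)) = Mul(8134, Rational(1, 34876)) = Rational(4067, 17438)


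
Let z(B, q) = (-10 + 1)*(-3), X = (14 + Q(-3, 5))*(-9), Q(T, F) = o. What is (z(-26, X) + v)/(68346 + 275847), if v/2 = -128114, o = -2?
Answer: -256201/344193 ≈ -0.74435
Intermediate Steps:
v = -256228 (v = 2*(-128114) = -256228)
Q(T, F) = -2
X = -108 (X = (14 - 2)*(-9) = 12*(-9) = -108)
z(B, q) = 27 (z(B, q) = -9*(-3) = 27)
(z(-26, X) + v)/(68346 + 275847) = (27 - 256228)/(68346 + 275847) = -256201/344193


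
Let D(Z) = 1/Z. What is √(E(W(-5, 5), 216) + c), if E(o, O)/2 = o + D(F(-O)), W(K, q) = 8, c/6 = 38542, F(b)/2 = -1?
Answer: √231267 ≈ 480.90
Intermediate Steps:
F(b) = -2 (F(b) = 2*(-1) = -2)
c = 231252 (c = 6*38542 = 231252)
E(o, O) = -1 + 2*o (E(o, O) = 2*(o + 1/(-2)) = 2*(o - ½) = 2*(-½ + o) = -1 + 2*o)
√(E(W(-5, 5), 216) + c) = √((-1 + 2*8) + 231252) = √((-1 + 16) + 231252) = √(15 + 231252) = √231267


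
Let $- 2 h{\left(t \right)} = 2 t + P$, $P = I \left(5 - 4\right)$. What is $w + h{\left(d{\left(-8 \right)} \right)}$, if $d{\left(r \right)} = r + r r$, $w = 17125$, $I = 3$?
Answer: $\frac{34135}{2} \approx 17068.0$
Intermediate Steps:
$d{\left(r \right)} = r + r^{2}$
$P = 3$ ($P = 3 \left(5 - 4\right) = 3 \cdot 1 = 3$)
$h{\left(t \right)} = - \frac{3}{2} - t$ ($h{\left(t \right)} = - \frac{2 t + 3}{2} = - \frac{3 + 2 t}{2} = - \frac{3}{2} - t$)
$w + h{\left(d{\left(-8 \right)} \right)} = 17125 - \left(\frac{3}{2} - 8 \left(1 - 8\right)\right) = 17125 - \left(\frac{3}{2} - -56\right) = 17125 - \frac{115}{2} = \frac{34135}{2}$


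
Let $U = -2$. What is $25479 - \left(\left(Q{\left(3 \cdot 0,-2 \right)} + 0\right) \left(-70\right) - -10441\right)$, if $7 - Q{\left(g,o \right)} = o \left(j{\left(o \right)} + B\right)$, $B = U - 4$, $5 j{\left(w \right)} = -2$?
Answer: $14632$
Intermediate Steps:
$j{\left(w \right)} = - \frac{2}{5}$ ($j{\left(w \right)} = \frac{1}{5} \left(-2\right) = - \frac{2}{5}$)
$B = -6$ ($B = -2 - 4 = -6$)
$Q{\left(g,o \right)} = 7 + \frac{32 o}{5}$ ($Q{\left(g,o \right)} = 7 - o \left(- \frac{2}{5} - 6\right) = 7 - o \left(- \frac{32}{5}\right) = 7 - - \frac{32 o}{5} = 7 + \frac{32 o}{5}$)
$25479 - \left(\left(Q{\left(3 \cdot 0,-2 \right)} + 0\right) \left(-70\right) - -10441\right) = 25479 - \left(\left(\left(7 + \frac{32}{5} \left(-2\right)\right) + 0\right) \left(-70\right) - -10441\right) = 25479 - \left(\left(\left(7 - \frac{64}{5}\right) + 0\right) \left(-70\right) + 10441\right) = 25479 - \left(\left(- \frac{29}{5} + 0\right) \left(-70\right) + 10441\right) = 25479 - \left(\left(- \frac{29}{5}\right) \left(-70\right) + 10441\right) = 25479 - \left(406 + 10441\right) = 25479 - 10847 = 14632$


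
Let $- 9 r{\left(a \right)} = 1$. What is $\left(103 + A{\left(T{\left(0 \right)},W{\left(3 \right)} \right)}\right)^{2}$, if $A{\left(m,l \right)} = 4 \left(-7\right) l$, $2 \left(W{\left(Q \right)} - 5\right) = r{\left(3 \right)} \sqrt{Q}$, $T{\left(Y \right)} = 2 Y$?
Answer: $\frac{37159}{27} - \frac{1036 \sqrt{3}}{9} \approx 1176.9$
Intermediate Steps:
$r{\left(a \right)} = - \frac{1}{9}$ ($r{\left(a \right)} = \left(- \frac{1}{9}\right) 1 = - \frac{1}{9}$)
$W{\left(Q \right)} = 5 - \frac{\sqrt{Q}}{18}$ ($W{\left(Q \right)} = 5 + \frac{\left(- \frac{1}{9}\right) \sqrt{Q}}{2} = 5 - \frac{\sqrt{Q}}{18}$)
$A{\left(m,l \right)} = - 28 l$
$\left(103 + A{\left(T{\left(0 \right)},W{\left(3 \right)} \right)}\right)^{2} = \left(103 - 28 \left(5 - \frac{\sqrt{3}}{18}\right)\right)^{2} = \left(103 - \left(140 - \frac{14 \sqrt{3}}{9}\right)\right)^{2} = \left(-37 + \frac{14 \sqrt{3}}{9}\right)^{2}$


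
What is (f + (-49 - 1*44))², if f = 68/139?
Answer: 165353881/19321 ≈ 8558.3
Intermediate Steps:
f = 68/139 (f = 68*(1/139) = 68/139 ≈ 0.48921)
(f + (-49 - 1*44))² = (68/139 + (-49 - 1*44))² = (68/139 + (-49 - 44))² = (68/139 - 93)² = (-12859/139)² = 165353881/19321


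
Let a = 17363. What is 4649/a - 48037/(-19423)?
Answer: 924363958/337241549 ≈ 2.7410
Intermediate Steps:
4649/a - 48037/(-19423) = 4649/17363 - 48037/(-19423) = 4649*(1/17363) - 48037*(-1/19423) = 4649/17363 + 48037/19423 = 924363958/337241549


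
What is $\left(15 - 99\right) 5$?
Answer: $-420$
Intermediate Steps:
$\left(15 - 99\right) 5 = \left(-84\right) 5 = -420$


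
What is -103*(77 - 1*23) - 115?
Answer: -5677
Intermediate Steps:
-103*(77 - 1*23) - 115 = -103*(77 - 23) - 115 = -103*54 - 115 = -5562 - 115 = -5677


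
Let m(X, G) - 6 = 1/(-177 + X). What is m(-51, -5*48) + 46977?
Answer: 10712123/228 ≈ 46983.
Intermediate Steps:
m(X, G) = 6 + 1/(-177 + X)
m(-51, -5*48) + 46977 = (-1061 + 6*(-51))/(-177 - 51) + 46977 = (-1061 - 306)/(-228) + 46977 = -1/228*(-1367) + 46977 = 1367/228 + 46977 = 10712123/228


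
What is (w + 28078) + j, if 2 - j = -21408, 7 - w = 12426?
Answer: 37069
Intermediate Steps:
w = -12419 (w = 7 - 1*12426 = 7 - 12426 = -12419)
j = 21410 (j = 2 - 1*(-21408) = 2 + 21408 = 21410)
(w + 28078) + j = (-12419 + 28078) + 21410 = 15659 + 21410 = 37069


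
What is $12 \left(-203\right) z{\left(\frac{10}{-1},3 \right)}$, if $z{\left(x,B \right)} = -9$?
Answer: $21924$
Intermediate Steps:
$12 \left(-203\right) z{\left(\frac{10}{-1},3 \right)} = 12 \left(-203\right) \left(-9\right) = \left(-2436\right) \left(-9\right) = 21924$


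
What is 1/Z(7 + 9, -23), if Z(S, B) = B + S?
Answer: -1/7 ≈ -0.14286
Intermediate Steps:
1/Z(7 + 9, -23) = 1/(-23 + (7 + 9)) = 1/(-23 + 16) = 1/(-7) = -1/7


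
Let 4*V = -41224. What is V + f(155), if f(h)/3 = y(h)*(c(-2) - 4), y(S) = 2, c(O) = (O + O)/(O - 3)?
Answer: -51626/5 ≈ -10325.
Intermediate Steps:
c(O) = 2*O/(-3 + O) (c(O) = (2*O)/(-3 + O) = 2*O/(-3 + O))
V = -10306 (V = (¼)*(-41224) = -10306)
f(h) = -96/5 (f(h) = 3*(2*(2*(-2)/(-3 - 2) - 4)) = 3*(2*(2*(-2)/(-5) - 4)) = 3*(2*(2*(-2)*(-⅕) - 4)) = 3*(2*(⅘ - 4)) = 3*(2*(-16/5)) = 3*(-32/5) = -96/5)
V + f(155) = -10306 - 96/5 = -51626/5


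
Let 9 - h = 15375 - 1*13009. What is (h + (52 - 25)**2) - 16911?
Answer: -18539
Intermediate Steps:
h = -2357 (h = 9 - (15375 - 1*13009) = 9 - (15375 - 13009) = 9 - 1*2366 = 9 - 2366 = -2357)
(h + (52 - 25)**2) - 16911 = (-2357 + (52 - 25)**2) - 16911 = (-2357 + 27**2) - 16911 = (-2357 + 729) - 16911 = -1628 - 16911 = -18539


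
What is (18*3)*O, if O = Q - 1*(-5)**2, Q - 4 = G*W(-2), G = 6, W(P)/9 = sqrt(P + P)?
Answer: -1134 + 5832*I ≈ -1134.0 + 5832.0*I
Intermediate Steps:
W(P) = 9*sqrt(2)*sqrt(P) (W(P) = 9*sqrt(P + P) = 9*sqrt(2*P) = 9*(sqrt(2)*sqrt(P)) = 9*sqrt(2)*sqrt(P))
Q = 4 + 108*I (Q = 4 + 6*(9*sqrt(2)*sqrt(-2)) = 4 + 6*(9*sqrt(2)*(I*sqrt(2))) = 4 + 6*(18*I) = 4 + 108*I ≈ 4.0 + 108.0*I)
O = -21 + 108*I (O = (4 + 108*I) - 1*(-5)**2 = (4 + 108*I) - 1*25 = (4 + 108*I) - 25 = -21 + 108*I ≈ -21.0 + 108.0*I)
(18*3)*O = (18*3)*(-21 + 108*I) = 54*(-21 + 108*I) = -1134 + 5832*I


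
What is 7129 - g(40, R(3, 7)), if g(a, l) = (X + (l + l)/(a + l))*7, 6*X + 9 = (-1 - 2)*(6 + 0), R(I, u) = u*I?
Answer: 872993/122 ≈ 7155.7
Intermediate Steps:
R(I, u) = I*u
X = -9/2 (X = -3/2 + ((-1 - 2)*(6 + 0))/6 = -3/2 + (-3*6)/6 = -3/2 + (1/6)*(-18) = -3/2 - 3 = -9/2 ≈ -4.5000)
g(a, l) = -63/2 + 14*l/(a + l) (g(a, l) = (-9/2 + (l + l)/(a + l))*7 = (-9/2 + (2*l)/(a + l))*7 = (-9/2 + 2*l/(a + l))*7 = -63/2 + 14*l/(a + l))
7129 - g(40, R(3, 7)) = 7129 - 7*(-9*40 - 15*7)/(2*(40 + 3*7)) = 7129 - 7*(-360 - 5*21)/(2*(40 + 21)) = 7129 - 7*(-360 - 105)/(2*61) = 7129 - 7*(-465)/(2*61) = 7129 - 1*(-3255/122) = 7129 + 3255/122 = 872993/122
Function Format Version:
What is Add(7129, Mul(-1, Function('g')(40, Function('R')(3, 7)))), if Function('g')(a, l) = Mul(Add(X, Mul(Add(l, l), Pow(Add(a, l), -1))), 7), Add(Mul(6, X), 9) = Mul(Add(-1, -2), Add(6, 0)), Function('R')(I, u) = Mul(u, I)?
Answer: Rational(872993, 122) ≈ 7155.7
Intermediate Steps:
Function('R')(I, u) = Mul(I, u)
X = Rational(-9, 2) (X = Add(Rational(-3, 2), Mul(Rational(1, 6), Mul(Add(-1, -2), Add(6, 0)))) = Add(Rational(-3, 2), Mul(Rational(1, 6), Mul(-3, 6))) = Add(Rational(-3, 2), Mul(Rational(1, 6), -18)) = Add(Rational(-3, 2), -3) = Rational(-9, 2) ≈ -4.5000)
Function('g')(a, l) = Add(Rational(-63, 2), Mul(14, l, Pow(Add(a, l), -1))) (Function('g')(a, l) = Mul(Add(Rational(-9, 2), Mul(Add(l, l), Pow(Add(a, l), -1))), 7) = Mul(Add(Rational(-9, 2), Mul(Mul(2, l), Pow(Add(a, l), -1))), 7) = Mul(Add(Rational(-9, 2), Mul(2, l, Pow(Add(a, l), -1))), 7) = Add(Rational(-63, 2), Mul(14, l, Pow(Add(a, l), -1))))
Add(7129, Mul(-1, Function('g')(40, Function('R')(3, 7)))) = Add(7129, Mul(-1, Mul(Rational(7, 2), Pow(Add(40, Mul(3, 7)), -1), Add(Mul(-9, 40), Mul(-5, Mul(3, 7)))))) = Add(7129, Mul(-1, Mul(Rational(7, 2), Pow(Add(40, 21), -1), Add(-360, Mul(-5, 21))))) = Add(7129, Mul(-1, Mul(Rational(7, 2), Pow(61, -1), Add(-360, -105)))) = Add(7129, Mul(-1, Mul(Rational(7, 2), Rational(1, 61), -465))) = Add(7129, Mul(-1, Rational(-3255, 122))) = Add(7129, Rational(3255, 122)) = Rational(872993, 122)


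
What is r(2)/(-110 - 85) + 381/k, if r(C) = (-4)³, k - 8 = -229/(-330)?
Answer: 24700966/559455 ≈ 44.152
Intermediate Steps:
k = 2869/330 (k = 8 - 229/(-330) = 8 - 229*(-1/330) = 8 + 229/330 = 2869/330 ≈ 8.6939)
r(C) = -64
r(2)/(-110 - 85) + 381/k = -64/(-110 - 85) + 381/(2869/330) = -64/(-195) + 381*(330/2869) = -64*(-1/195) + 125730/2869 = 64/195 + 125730/2869 = 24700966/559455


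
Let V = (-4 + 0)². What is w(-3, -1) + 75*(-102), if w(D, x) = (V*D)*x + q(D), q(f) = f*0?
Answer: -7602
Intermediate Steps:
q(f) = 0
V = 16 (V = (-4)² = 16)
w(D, x) = 16*D*x (w(D, x) = (16*D)*x + 0 = 16*D*x + 0 = 16*D*x)
w(-3, -1) + 75*(-102) = 16*(-3)*(-1) + 75*(-102) = 48 - 7650 = -7602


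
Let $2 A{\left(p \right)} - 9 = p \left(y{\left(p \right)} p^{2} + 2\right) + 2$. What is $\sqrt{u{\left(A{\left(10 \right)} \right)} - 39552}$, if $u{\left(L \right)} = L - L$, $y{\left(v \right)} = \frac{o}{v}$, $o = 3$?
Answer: $8 i \sqrt{618} \approx 198.88 i$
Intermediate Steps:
$y{\left(v \right)} = \frac{3}{v}$
$A{\left(p \right)} = \frac{11}{2} + \frac{p \left(2 + 3 p\right)}{2}$ ($A{\left(p \right)} = \frac{9}{2} + \frac{p \left(\frac{3}{p} p^{2} + 2\right) + 2}{2} = \frac{9}{2} + \frac{p \left(3 p + 2\right) + 2}{2} = \frac{9}{2} + \frac{p \left(2 + 3 p\right) + 2}{2} = \frac{9}{2} + \frac{2 + p \left(2 + 3 p\right)}{2} = \frac{9}{2} + \left(1 + \frac{p \left(2 + 3 p\right)}{2}\right) = \frac{11}{2} + \frac{p \left(2 + 3 p\right)}{2}$)
$u{\left(L \right)} = 0$
$\sqrt{u{\left(A{\left(10 \right)} \right)} - 39552} = \sqrt{0 - 39552} = \sqrt{-39552} = 8 i \sqrt{618}$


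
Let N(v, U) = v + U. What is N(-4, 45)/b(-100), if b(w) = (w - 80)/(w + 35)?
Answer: 533/36 ≈ 14.806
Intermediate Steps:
N(v, U) = U + v
b(w) = (-80 + w)/(35 + w)
N(-4, 45)/b(-100) = (45 - 4)/(((-80 - 100)/(35 - 100))) = 41/((-180/(-65))) = 41/((-1/65*(-180))) = 41/(36/13) = 41*(13/36) = 533/36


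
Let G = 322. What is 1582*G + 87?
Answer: 509491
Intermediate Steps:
1582*G + 87 = 1582*322 + 87 = 509404 + 87 = 509491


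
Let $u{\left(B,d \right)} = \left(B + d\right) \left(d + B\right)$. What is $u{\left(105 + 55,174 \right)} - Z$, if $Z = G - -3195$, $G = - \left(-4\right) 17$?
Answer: $108293$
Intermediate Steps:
$G = 68$ ($G = \left(-1\right) \left(-68\right) = 68$)
$u{\left(B,d \right)} = \left(B + d\right)^{2}$ ($u{\left(B,d \right)} = \left(B + d\right) \left(B + d\right) = \left(B + d\right)^{2}$)
$Z = 3263$ ($Z = 68 - -3195 = 68 + 3195 = 3263$)
$u{\left(105 + 55,174 \right)} - Z = \left(\left(105 + 55\right) + 174\right)^{2} - 3263 = \left(160 + 174\right)^{2} - 3263 = 334^{2} - 3263 = 111556 - 3263 = 108293$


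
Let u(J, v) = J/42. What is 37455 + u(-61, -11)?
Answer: 1573049/42 ≈ 37454.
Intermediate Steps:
u(J, v) = J/42 (u(J, v) = J*(1/42) = J/42)
37455 + u(-61, -11) = 37455 + (1/42)*(-61) = 37455 - 61/42 = 1573049/42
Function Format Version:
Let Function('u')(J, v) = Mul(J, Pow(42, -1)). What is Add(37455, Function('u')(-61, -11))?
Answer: Rational(1573049, 42) ≈ 37454.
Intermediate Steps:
Function('u')(J, v) = Mul(Rational(1, 42), J) (Function('u')(J, v) = Mul(J, Rational(1, 42)) = Mul(Rational(1, 42), J))
Add(37455, Function('u')(-61, -11)) = Add(37455, Mul(Rational(1, 42), -61)) = Add(37455, Rational(-61, 42)) = Rational(1573049, 42)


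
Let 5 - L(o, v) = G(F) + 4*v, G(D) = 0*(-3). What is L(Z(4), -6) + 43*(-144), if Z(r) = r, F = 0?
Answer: -6163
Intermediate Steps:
G(D) = 0
L(o, v) = 5 - 4*v (L(o, v) = 5 - (0 + 4*v) = 5 - 4*v)
L(Z(4), -6) + 43*(-144) = (5 - 4*(-6)) + 43*(-144) = (5 + 24) - 6192 = 29 - 6192 = -6163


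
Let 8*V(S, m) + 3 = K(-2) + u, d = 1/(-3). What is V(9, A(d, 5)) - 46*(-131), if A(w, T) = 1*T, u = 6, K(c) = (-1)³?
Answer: 24105/4 ≈ 6026.3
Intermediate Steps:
K(c) = -1
d = -⅓ (d = 1*(-⅓) = -⅓ ≈ -0.33333)
A(w, T) = T
V(S, m) = ¼ (V(S, m) = -3/8 + (-1 + 6)/8 = -3/8 + (⅛)*5 = -3/8 + 5/8 = ¼)
V(9, A(d, 5)) - 46*(-131) = ¼ - 46*(-131) = ¼ + 6026 = 24105/4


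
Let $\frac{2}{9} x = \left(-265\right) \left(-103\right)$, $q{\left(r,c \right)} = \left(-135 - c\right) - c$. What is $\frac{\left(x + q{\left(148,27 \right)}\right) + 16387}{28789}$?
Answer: $\frac{278051}{57578} \approx 4.8291$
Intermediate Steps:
$q{\left(r,c \right)} = -135 - 2 c$
$x = \frac{245655}{2}$ ($x = \frac{9 \left(\left(-265\right) \left(-103\right)\right)}{2} = \frac{9}{2} \cdot 27295 = \frac{245655}{2} \approx 1.2283 \cdot 10^{5}$)
$\frac{\left(x + q{\left(148,27 \right)}\right) + 16387}{28789} = \frac{\left(\frac{245655}{2} - 189\right) + 16387}{28789} = \left(\left(\frac{245655}{2} - 189\right) + 16387\right) \frac{1}{28789} = \left(\frac{245277}{2} + 16387\right) \frac{1}{28789} = \frac{278051}{2} \cdot \frac{1}{28789} = \frac{278051}{57578}$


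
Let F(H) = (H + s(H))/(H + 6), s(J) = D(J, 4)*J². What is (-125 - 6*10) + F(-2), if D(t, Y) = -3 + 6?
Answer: -365/2 ≈ -182.50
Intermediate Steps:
D(t, Y) = 3
s(J) = 3*J²
F(H) = (H + 3*H²)/(6 + H) (F(H) = (H + 3*H²)/(H + 6) = (H + 3*H²)/(6 + H))
(-125 - 6*10) + F(-2) = (-125 - 6*10) - 2*(1 + 3*(-2))/(6 - 2) = (-125 - 60) - 2*(1 - 6)/4 = -185 - 2*¼*(-5) = -185 + 5/2 = -365/2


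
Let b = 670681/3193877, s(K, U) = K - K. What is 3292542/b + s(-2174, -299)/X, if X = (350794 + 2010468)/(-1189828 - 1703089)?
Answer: 955997651394/60971 ≈ 1.5680e+7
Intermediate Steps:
s(K, U) = 0
b = 670681/3193877 (b = 670681*(1/3193877) = 670681/3193877 ≈ 0.20999)
X = -2361262/2892917 (X = 2361262/(-2892917) = 2361262*(-1/2892917) = -2361262/2892917 ≈ -0.81622)
3292542/b + s(-2174, -299)/X = 3292542/(670681/3193877) + 0/(-2361262/2892917) = 3292542*(3193877/670681) + 0*(-2892917/2361262) = 955997651394/60971 + 0 = 955997651394/60971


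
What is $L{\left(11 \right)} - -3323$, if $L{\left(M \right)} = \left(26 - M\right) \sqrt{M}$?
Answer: $3323 + 15 \sqrt{11} \approx 3372.8$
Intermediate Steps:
$L{\left(M \right)} = \sqrt{M} \left(26 - M\right)$
$L{\left(11 \right)} - -3323 = \sqrt{11} \left(26 - 11\right) - -3323 = \sqrt{11} \left(26 - 11\right) + 3323 = \sqrt{11} \cdot 15 + 3323 = 15 \sqrt{11} + 3323 = 3323 + 15 \sqrt{11}$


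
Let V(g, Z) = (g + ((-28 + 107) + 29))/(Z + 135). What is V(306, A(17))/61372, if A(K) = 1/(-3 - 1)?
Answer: 414/8269877 ≈ 5.0061e-5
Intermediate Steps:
A(K) = -¼ (A(K) = 1/(-4) = -¼)
V(g, Z) = (108 + g)/(135 + Z) (V(g, Z) = (g + (79 + 29))/(135 + Z) = (g + 108)/(135 + Z) = (108 + g)/(135 + Z))
V(306, A(17))/61372 = ((108 + 306)/(135 - ¼))/61372 = (414/(539/4))*(1/61372) = ((4/539)*414)*(1/61372) = (1656/539)*(1/61372) = 414/8269877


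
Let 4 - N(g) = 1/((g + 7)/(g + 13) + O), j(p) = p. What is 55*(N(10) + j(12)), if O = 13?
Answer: 276815/316 ≈ 876.00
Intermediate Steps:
N(g) = 4 - 1/(13 + (7 + g)/(13 + g)) (N(g) = 4 - 1/((g + 7)/(g + 13) + 13) = 4 - 1/((7 + g)/(13 + g) + 13) = 4 - 1/(13 + (7 + g)/(13 + g)))
55*(N(10) + j(12)) = 55*((691 + 55*10)/(2*(88 + 7*10)) + 12) = 55*((691 + 550)/(2*(88 + 70)) + 12) = 55*((1/2)*1241/158 + 12) = 55*((1/2)*(1/158)*1241 + 12) = 55*(1241/316 + 12) = 55*(5033/316) = 276815/316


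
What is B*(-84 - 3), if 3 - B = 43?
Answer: 3480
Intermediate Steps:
B = -40 (B = 3 - 1*43 = 3 - 43 = -40)
B*(-84 - 3) = -40*(-84 - 3) = -40*(-87) = 3480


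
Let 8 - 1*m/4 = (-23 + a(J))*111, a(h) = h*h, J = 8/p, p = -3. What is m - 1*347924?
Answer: -1022512/3 ≈ -3.4084e+5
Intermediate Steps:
J = -8/3 (J = 8/(-3) = 8*(-⅓) = -8/3 ≈ -2.6667)
a(h) = h²
m = 21260/3 (m = 32 - 4*(-23 + (-8/3)²)*111 = 32 - 4*(-23 + 64/9)*111 = 32 - (-572)*111/9 = 32 - 4*(-5291/3) = 32 + 21164/3 = 21260/3 ≈ 7086.7)
m - 1*347924 = 21260/3 - 1*347924 = 21260/3 - 347924 = -1022512/3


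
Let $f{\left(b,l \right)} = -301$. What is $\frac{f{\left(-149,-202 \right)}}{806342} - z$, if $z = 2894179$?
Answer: $- \frac{2333698083519}{806342} \approx -2.8942 \cdot 10^{6}$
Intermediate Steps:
$\frac{f{\left(-149,-202 \right)}}{806342} - z = - \frac{301}{806342} - 2894179 = - \frac{2333698083519}{806342}$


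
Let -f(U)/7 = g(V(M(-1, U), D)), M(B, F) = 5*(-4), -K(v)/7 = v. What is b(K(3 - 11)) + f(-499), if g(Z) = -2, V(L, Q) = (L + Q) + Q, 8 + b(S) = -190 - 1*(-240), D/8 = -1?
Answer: 56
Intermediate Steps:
D = -8 (D = 8*(-1) = -8)
K(v) = -7*v
M(B, F) = -20
b(S) = 42 (b(S) = -8 + (-190 - 1*(-240)) = -8 + (-190 + 240) = -8 + 50 = 42)
V(L, Q) = L + 2*Q
f(U) = 14 (f(U) = -7*(-2) = 14)
b(K(3 - 11)) + f(-499) = 42 + 14 = 56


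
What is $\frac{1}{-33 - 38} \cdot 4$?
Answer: $- \frac{4}{71} \approx -0.056338$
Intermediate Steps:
$\frac{1}{-33 - 38} \cdot 4 = \frac{1}{-71} \cdot 4 = \left(- \frac{1}{71}\right) 4 = - \frac{4}{71}$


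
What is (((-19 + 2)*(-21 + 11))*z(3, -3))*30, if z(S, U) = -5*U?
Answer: 76500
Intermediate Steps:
(((-19 + 2)*(-21 + 11))*z(3, -3))*30 = (((-19 + 2)*(-21 + 11))*(-5*(-3)))*30 = (-17*(-10)*15)*30 = (170*15)*30 = 2550*30 = 76500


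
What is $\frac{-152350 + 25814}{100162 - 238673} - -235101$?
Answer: $\frac{32564201147}{138511} \approx 2.351 \cdot 10^{5}$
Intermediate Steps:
$\frac{-152350 + 25814}{100162 - 238673} - -235101 = - \frac{126536}{-138511} + 235101 = \left(-126536\right) \left(- \frac{1}{138511}\right) + 235101 = \frac{126536}{138511} + 235101 = \frac{32564201147}{138511}$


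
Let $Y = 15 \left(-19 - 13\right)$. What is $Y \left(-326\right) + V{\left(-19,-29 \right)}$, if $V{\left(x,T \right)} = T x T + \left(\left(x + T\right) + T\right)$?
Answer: $140424$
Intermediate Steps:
$Y = -480$ ($Y = 15 \left(-32\right) = -480$)
$V{\left(x,T \right)} = x + 2 T + x T^{2}$ ($V{\left(x,T \right)} = x T^{2} + \left(\left(T + x\right) + T\right) = x T^{2} + \left(x + 2 T\right) = x + 2 T + x T^{2}$)
$Y \left(-326\right) + V{\left(-19,-29 \right)} = \left(-480\right) \left(-326\right) - \left(77 + 15979\right) = 156480 - 16056 = 140424$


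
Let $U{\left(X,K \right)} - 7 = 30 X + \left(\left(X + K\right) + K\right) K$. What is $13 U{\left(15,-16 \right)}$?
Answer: $9477$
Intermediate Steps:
$U{\left(X,K \right)} = 7 + 30 X + K \left(X + 2 K\right)$ ($U{\left(X,K \right)} = 7 + \left(30 X + \left(\left(X + K\right) + K\right) K\right) = 7 + \left(30 X + \left(\left(K + X\right) + K\right) K\right) = 7 + \left(30 X + \left(X + 2 K\right) K\right) = 7 + \left(30 X + K \left(X + 2 K\right)\right) = 7 + 30 X + K \left(X + 2 K\right)$)
$13 U{\left(15,-16 \right)} = 13 \left(7 + 2 \left(-16\right)^{2} + 30 \cdot 15 - 240\right) = 13 \left(7 + 2 \cdot 256 + 450 - 240\right) = 13 \left(7 + 512 + 450 - 240\right) = 13 \cdot 729 = 9477$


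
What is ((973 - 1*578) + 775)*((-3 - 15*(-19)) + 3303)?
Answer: 4194450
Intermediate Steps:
((973 - 1*578) + 775)*((-3 - 15*(-19)) + 3303) = ((973 - 578) + 775)*((-3 + 285) + 3303) = (395 + 775)*(282 + 3303) = 1170*3585 = 4194450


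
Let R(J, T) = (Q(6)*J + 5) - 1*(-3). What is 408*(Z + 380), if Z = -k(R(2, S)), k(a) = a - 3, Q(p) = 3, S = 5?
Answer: 150552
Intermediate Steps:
R(J, T) = 8 + 3*J (R(J, T) = (3*J + 5) - 1*(-3) = (5 + 3*J) + 3 = 8 + 3*J)
k(a) = -3 + a
Z = -11 (Z = -(-3 + (8 + 3*2)) = -(-3 + (8 + 6)) = -(-3 + 14) = -1*11 = -11)
408*(Z + 380) = 408*(-11 + 380) = 408*369 = 150552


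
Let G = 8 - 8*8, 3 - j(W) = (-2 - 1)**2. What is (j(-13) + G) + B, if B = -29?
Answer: -91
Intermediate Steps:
j(W) = -6 (j(W) = 3 - (-2 - 1)**2 = 3 - 1*(-3)**2 = 3 - 1*9 = 3 - 9 = -6)
G = -56 (G = 8 - 64 = -56)
(j(-13) + G) + B = (-6 - 56) - 29 = -62 - 29 = -91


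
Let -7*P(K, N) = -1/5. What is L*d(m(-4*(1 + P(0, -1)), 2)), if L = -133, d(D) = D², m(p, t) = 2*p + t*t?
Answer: -416176/175 ≈ -2378.1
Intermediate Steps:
P(K, N) = 1/35 (P(K, N) = -(-1)/(7*5) = -⅐*(-⅕) = 1/35)
m(p, t) = t² + 2*p (m(p, t) = 2*p + t² = t² + 2*p)
L*d(m(-4*(1 + P(0, -1)), 2)) = -133*(2² + 2*(-4*(1 + 1/35)))² = -133*(4 + 2*(-4*36/35))² = -133*(4 + 2*(-144/35))² = -133*(4 - 288/35)² = -133*(-148/35)² = -133*21904/1225 = -416176/175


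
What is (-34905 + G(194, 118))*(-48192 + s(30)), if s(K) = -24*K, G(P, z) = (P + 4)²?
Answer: -210272688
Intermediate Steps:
G(P, z) = (4 + P)²
(-34905 + G(194, 118))*(-48192 + s(30)) = (-34905 + (4 + 194)²)*(-48192 - 24*30) = (-34905 + 198²)*(-48192 - 720) = (-34905 + 39204)*(-48912) = 4299*(-48912) = -210272688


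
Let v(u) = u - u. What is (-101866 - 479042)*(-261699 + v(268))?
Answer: 152023042692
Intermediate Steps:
v(u) = 0
(-101866 - 479042)*(-261699 + v(268)) = (-101866 - 479042)*(-261699 + 0) = -580908*(-261699) = 152023042692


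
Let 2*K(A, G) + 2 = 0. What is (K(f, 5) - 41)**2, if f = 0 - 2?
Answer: 1764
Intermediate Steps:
f = -2
K(A, G) = -1 (K(A, G) = -1 + (1/2)*0 = -1 + 0 = -1)
(K(f, 5) - 41)**2 = (-1 - 41)**2 = (-42)**2 = 1764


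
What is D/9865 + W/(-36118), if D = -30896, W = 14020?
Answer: -627104514/178152035 ≈ -3.5201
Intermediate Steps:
D/9865 + W/(-36118) = -30896/9865 + 14020/(-36118) = -30896*1/9865 + 14020*(-1/36118) = -30896/9865 - 7010/18059 = -627104514/178152035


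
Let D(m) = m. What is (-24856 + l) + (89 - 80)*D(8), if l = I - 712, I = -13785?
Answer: -39281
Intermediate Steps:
l = -14497 (l = -13785 - 712 = -14497)
(-24856 + l) + (89 - 80)*D(8) = (-24856 - 14497) + (89 - 80)*8 = -39353 + 9*8 = -39353 + 72 = -39281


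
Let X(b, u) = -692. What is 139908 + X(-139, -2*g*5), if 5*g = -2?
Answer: 139216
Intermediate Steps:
g = -⅖ (g = (⅕)*(-2) = -⅖ ≈ -0.40000)
139908 + X(-139, -2*g*5) = 139908 - 692 = 139216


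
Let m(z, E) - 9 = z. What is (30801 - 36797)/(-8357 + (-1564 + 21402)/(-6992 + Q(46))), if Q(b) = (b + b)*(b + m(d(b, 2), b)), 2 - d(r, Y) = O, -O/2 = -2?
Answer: 6343768/8851625 ≈ 0.71668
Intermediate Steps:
O = 4 (O = -2*(-2) = 4)
d(r, Y) = -2 (d(r, Y) = 2 - 1*4 = 2 - 4 = -2)
m(z, E) = 9 + z
Q(b) = 2*b*(7 + b) (Q(b) = (b + b)*(b + (9 - 2)) = (2*b)*(b + 7) = (2*b)*(7 + b) = 2*b*(7 + b))
(30801 - 36797)/(-8357 + (-1564 + 21402)/(-6992 + Q(46))) = (30801 - 36797)/(-8357 + (-1564 + 21402)/(-6992 + 2*46*(7 + 46))) = -5996/(-8357 + 19838/(-6992 + 2*46*53)) = -5996/(-8357 + 19838/(-6992 + 4876)) = -5996/(-8357 + 19838/(-2116)) = -5996/(-8357 + 19838*(-1/2116)) = -5996/(-8357 - 9919/1058) = -5996/(-8851625/1058) = -5996*(-1058/8851625) = 6343768/8851625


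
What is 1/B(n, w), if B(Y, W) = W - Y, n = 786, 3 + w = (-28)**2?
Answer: -1/5 ≈ -0.20000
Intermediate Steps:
w = 781 (w = -3 + (-28)**2 = -3 + 784 = 781)
1/B(n, w) = 1/(781 - 1*786) = 1/(781 - 786) = 1/(-5) = -1/5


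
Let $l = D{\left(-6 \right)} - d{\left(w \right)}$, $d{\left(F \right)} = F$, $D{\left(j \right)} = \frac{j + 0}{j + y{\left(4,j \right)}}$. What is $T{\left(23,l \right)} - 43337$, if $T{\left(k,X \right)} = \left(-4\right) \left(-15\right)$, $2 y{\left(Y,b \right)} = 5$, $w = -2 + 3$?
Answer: $-43277$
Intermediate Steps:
$w = 1$
$y{\left(Y,b \right)} = \frac{5}{2}$ ($y{\left(Y,b \right)} = \frac{1}{2} \cdot 5 = \frac{5}{2}$)
$D{\left(j \right)} = \frac{j}{\frac{5}{2} + j}$ ($D{\left(j \right)} = \frac{j + 0}{j + \frac{5}{2}} = \frac{j}{\frac{5}{2} + j}$)
$l = \frac{5}{7}$ ($l = 2 \left(-6\right) \frac{1}{5 + 2 \left(-6\right)} - 1 = 2 \left(-6\right) \frac{1}{5 - 12} - 1 = 2 \left(-6\right) \frac{1}{-7} - 1 = 2 \left(-6\right) \left(- \frac{1}{7}\right) - 1 = \frac{12}{7} - 1 = \frac{5}{7} \approx 0.71429$)
$T{\left(k,X \right)} = 60$
$T{\left(23,l \right)} - 43337 = 60 - 43337 = -43277$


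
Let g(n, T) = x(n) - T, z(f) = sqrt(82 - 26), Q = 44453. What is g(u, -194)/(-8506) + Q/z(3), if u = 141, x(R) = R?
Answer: -335/8506 + 44453*sqrt(14)/28 ≈ 5940.2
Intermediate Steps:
z(f) = 2*sqrt(14) (z(f) = sqrt(56) = 2*sqrt(14))
g(n, T) = n - T
g(u, -194)/(-8506) + Q/z(3) = (141 - 1*(-194))/(-8506) + 44453/((2*sqrt(14))) = (141 + 194)*(-1/8506) + 44453*(sqrt(14)/28) = 335*(-1/8506) + 44453*sqrt(14)/28 = -335/8506 + 44453*sqrt(14)/28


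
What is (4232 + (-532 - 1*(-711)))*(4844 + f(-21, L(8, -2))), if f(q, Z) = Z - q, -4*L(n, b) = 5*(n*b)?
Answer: 21547735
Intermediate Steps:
L(n, b) = -5*b*n/4 (L(n, b) = -5*n*b/4 = -5*b*n/4)
(4232 + (-532 - 1*(-711)))*(4844 + f(-21, L(8, -2))) = (4232 + (-532 - 1*(-711)))*(4844 + (-5/4*(-2)*8 - 1*(-21))) = (4232 + (-532 + 711))*(4844 + (20 + 21)) = (4232 + 179)*(4844 + 41) = 4411*4885 = 21547735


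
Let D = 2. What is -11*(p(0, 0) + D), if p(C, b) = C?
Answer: -22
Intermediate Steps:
-11*(p(0, 0) + D) = -11*(0 + 2) = -11*2 = -22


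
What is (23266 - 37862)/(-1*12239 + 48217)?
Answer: -7298/17989 ≈ -0.40569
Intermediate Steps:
(23266 - 37862)/(-1*12239 + 48217) = -14596/(-12239 + 48217) = -14596/35978 = -14596*1/35978 = -7298/17989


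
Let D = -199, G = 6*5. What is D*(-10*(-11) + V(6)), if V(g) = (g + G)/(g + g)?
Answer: -22487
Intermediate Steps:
G = 30
V(g) = (30 + g)/(2*g) (V(g) = (g + 30)/(g + g) = (30 + g)/((2*g)) = (30 + g)*(1/(2*g)) = (30 + g)/(2*g))
D*(-10*(-11) + V(6)) = -199*(-10*(-11) + (½)*(30 + 6)/6) = -199*(110 + (½)*(⅙)*36) = -199*(110 + 3) = -199*113 = -22487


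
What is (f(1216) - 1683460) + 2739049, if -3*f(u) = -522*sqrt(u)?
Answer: 1055589 + 1392*sqrt(19) ≈ 1.0617e+6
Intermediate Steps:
f(u) = 174*sqrt(u) (f(u) = -(-174)*sqrt(u) = 174*sqrt(u))
(f(1216) - 1683460) + 2739049 = (174*sqrt(1216) - 1683460) + 2739049 = (174*(8*sqrt(19)) - 1683460) + 2739049 = (1392*sqrt(19) - 1683460) + 2739049 = (-1683460 + 1392*sqrt(19)) + 2739049 = 1055589 + 1392*sqrt(19)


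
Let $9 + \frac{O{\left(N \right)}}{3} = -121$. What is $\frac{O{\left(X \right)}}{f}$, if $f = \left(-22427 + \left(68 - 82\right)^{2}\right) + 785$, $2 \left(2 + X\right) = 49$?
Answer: $\frac{195}{10723} \approx 0.018185$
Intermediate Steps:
$X = \frac{45}{2}$ ($X = -2 + \frac{1}{2} \cdot 49 = -2 + \frac{49}{2} = \frac{45}{2} \approx 22.5$)
$O{\left(N \right)} = -390$ ($O{\left(N \right)} = -27 + 3 \left(-121\right) = -27 - 363 = -390$)
$f = -21446$ ($f = \left(-22427 + \left(-14\right)^{2}\right) + 785 = \left(-22427 + 196\right) + 785 = -22231 + 785 = -21446$)
$\frac{O{\left(X \right)}}{f} = - \frac{390}{-21446} = \left(-390\right) \left(- \frac{1}{21446}\right) = \frac{195}{10723}$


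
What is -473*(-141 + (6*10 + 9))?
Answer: 34056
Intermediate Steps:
-473*(-141 + (6*10 + 9)) = -473*(-141 + (60 + 9)) = -473*(-141 + 69) = -473*(-72) = 34056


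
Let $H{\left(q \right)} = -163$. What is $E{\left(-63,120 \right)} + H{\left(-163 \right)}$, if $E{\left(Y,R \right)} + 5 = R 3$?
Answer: $192$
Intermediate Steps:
$E{\left(Y,R \right)} = -5 + 3 R$ ($E{\left(Y,R \right)} = -5 + R 3 = -5 + 3 R$)
$E{\left(-63,120 \right)} + H{\left(-163 \right)} = \left(-5 + 3 \cdot 120\right) - 163 = \left(-5 + 360\right) - 163 = 355 - 163 = 192$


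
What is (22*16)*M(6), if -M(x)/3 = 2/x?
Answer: -352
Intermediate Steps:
M(x) = -6/x
(22*16)*M(6) = (22*16)*(-6/6) = 352*(-6*⅙) = 352*(-1) = -352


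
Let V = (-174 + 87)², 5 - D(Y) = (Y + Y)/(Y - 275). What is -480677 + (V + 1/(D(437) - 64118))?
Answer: -2457128977801/5193590 ≈ -4.7311e+5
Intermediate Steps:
D(Y) = 5 - 2*Y/(-275 + Y) (D(Y) = 5 - (Y + Y)/(Y - 275) = 5 - 2*Y/(-275 + Y))
V = 7569 (V = (-87)² = 7569)
-480677 + (V + 1/(D(437) - 64118)) = -480677 + (7569 + 1/((-1375 + 3*437)/(-275 + 437) - 64118)) = -480677 + (7569 + 1/((-1375 + 1311)/162 - 64118)) = -480677 + (7569 + 1/((1/162)*(-64) - 64118)) = -480677 + (7569 + 1/(-32/81 - 64118)) = -480677 + (7569 + 1/(-5193590/81)) = -480677 + (7569 - 81/5193590) = -480677 + 39310282629/5193590 = -2457128977801/5193590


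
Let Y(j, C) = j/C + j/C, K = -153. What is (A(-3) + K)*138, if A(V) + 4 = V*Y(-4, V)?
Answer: -22770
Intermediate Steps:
Y(j, C) = 2*j/C
A(V) = -12 (A(V) = -4 + V*(2*(-4)/V) = -4 + V*(-8/V) = -4 - 8 = -12)
(A(-3) + K)*138 = (-12 - 153)*138 = -165*138 = -22770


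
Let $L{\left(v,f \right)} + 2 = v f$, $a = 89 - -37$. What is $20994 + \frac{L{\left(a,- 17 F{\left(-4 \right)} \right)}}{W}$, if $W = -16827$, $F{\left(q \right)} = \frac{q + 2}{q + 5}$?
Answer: $\frac{353261756}{16827} \approx 20994.0$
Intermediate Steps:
$F{\left(q \right)} = \frac{2 + q}{5 + q}$
$a = 126$ ($a = 89 + 37 = 126$)
$L{\left(v,f \right)} = -2 + f v$ ($L{\left(v,f \right)} = -2 + v f = -2 + f v$)
$20994 + \frac{L{\left(a,- 17 F{\left(-4 \right)} \right)}}{W} = 20994 + \frac{-2 + - 17 \frac{2 - 4}{5 - 4} \cdot 126}{-16827} = 20994 + \left(-2 + - 17 \cdot 1^{-1} \left(-2\right) 126\right) \left(- \frac{1}{16827}\right) = 20994 + \left(-2 + - 17 \cdot 1 \left(-2\right) 126\right) \left(- \frac{1}{16827}\right) = 20994 + \left(-2 + \left(-17\right) \left(-2\right) 126\right) \left(- \frac{1}{16827}\right) = 20994 + \left(-2 + 34 \cdot 126\right) \left(- \frac{1}{16827}\right) = 20994 + \left(-2 + 4284\right) \left(- \frac{1}{16827}\right) = 20994 + 4282 \left(- \frac{1}{16827}\right) = 20994 - \frac{4282}{16827} = \frac{353261756}{16827}$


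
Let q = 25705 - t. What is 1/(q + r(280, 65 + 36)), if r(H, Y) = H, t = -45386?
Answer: 1/71371 ≈ 1.4011e-5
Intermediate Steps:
q = 71091 (q = 25705 - 1*(-45386) = 25705 + 45386 = 71091)
1/(q + r(280, 65 + 36)) = 1/(71091 + 280) = 1/71371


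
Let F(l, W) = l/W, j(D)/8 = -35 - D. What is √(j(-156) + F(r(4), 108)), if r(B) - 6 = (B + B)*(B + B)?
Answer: √313842/18 ≈ 31.123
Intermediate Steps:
j(D) = -280 - 8*D (j(D) = 8*(-35 - D) = -280 - 8*D)
r(B) = 6 + 4*B² (r(B) = 6 + (B + B)*(B + B) = 6 + (2*B)*(2*B) = 6 + 4*B²)
√(j(-156) + F(r(4), 108)) = √((-280 - 8*(-156)) + (6 + 4*4²)/108) = √((-280 + 1248) + (6 + 4*16)*(1/108)) = √(968 + (6 + 64)*(1/108)) = √(968 + 70*(1/108)) = √(968 + 35/54) = √(52307/54) = √313842/18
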